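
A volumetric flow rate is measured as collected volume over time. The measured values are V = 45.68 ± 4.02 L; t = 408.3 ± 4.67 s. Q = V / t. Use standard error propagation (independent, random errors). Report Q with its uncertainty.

Relative error in a monomial: (δQ/Q)² = Σ (nᵢ · δxᵢ/xᵢ)².
  (1·δV/V)² = (1×0.0880)² = 0.00774;  (-1·δt/t)² = (-1×0.0114)² = 0.000131
δQ/Q = √(0.00788) = 0.0887
Q = 0.1119 L/s, so δQ = 0.0887 × 0.1119 = 0.00993 L/s.

0.1119 ± 0.00993 L/s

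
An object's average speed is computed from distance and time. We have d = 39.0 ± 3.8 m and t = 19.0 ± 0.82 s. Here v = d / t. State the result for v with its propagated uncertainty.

Since v is a product/quotient, work with relative uncertainties:
  (1·δd/d)² = (1×0.0974)² = 0.00949;  (-1·δt/t)² = (-1×0.0432)² = 0.00186
δv/v = √(0.0114) = 0.107
v = 2.05 m/s, so δv = 0.107 × 2.05 = 0.219 m/s.

2.05 ± 0.219 m/s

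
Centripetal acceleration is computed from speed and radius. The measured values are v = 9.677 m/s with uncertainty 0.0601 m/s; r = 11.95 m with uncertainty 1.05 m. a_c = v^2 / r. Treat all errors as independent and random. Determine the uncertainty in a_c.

Products/powers → add relative errors in quadrature, weighted by exponent:
  (2·δv/v)² = (2×0.00621)² = 0.000154;  (-1·δr/r)² = (-1×0.0879)² = 0.00772
δa_c/a_c = √(0.00787) = 0.0887
a_c = 7.836 m/s^2, so δa_c = 0.0887 × 7.836 = 0.695 m/s^2.

0.695 m/s^2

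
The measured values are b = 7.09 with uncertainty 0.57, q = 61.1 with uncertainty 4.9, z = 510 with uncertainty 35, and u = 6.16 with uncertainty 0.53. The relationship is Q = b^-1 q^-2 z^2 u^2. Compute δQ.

Since Q is a product/quotient, work with relative uncertainties:
  (-1·δb/b)² = (-1×0.0804)² = 0.00646;  (-2·δq/q)² = (-2×0.0802)² = 0.0257;  (2·δz/z)² = (2×0.0686)² = 0.0188;  (2·δu/u)² = (2×0.0860)² = 0.0296
δQ/Q = √(0.0806) = 0.284
Q = 373, so δQ = 0.284 × 373 = 106.

106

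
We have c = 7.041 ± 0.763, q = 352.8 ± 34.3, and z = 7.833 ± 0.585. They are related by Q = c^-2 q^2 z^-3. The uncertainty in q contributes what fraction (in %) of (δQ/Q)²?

28.0%

(δQ/Q)² = (-2·δc/c)² + (2·δq/q)² + (-3·δz/z)²
  c term: (-2×0.108)² = 0.0470
  q term: (2×0.0972)² = 0.0378
  z term: (-3×0.0747)² = 0.0502
Total = 0.135. Share from q = 0.0378/0.135 = 0.280.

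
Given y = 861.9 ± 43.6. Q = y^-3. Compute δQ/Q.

0.152

Q ∝ y^-3, so δQ/Q = |-3| · δy/y = 3 × 0.0506 = 0.152.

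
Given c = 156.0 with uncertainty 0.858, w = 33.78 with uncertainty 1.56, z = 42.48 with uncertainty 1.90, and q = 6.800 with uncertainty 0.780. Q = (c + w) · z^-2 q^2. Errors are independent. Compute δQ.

1.20

Let u = c + w = 189.8. δu = √(δc² + δw²) = √(0.736 + 2.43) = 1.78, so δu/u = 0.00938.
Q is then a monomial in u, z, q:
δQ/Q = √((δu/u)² + (-2·δz/z)² + (2·δq/q)²) = √(8.8e-05 + 0.00800 + 0.0526) = 0.246
Q = 4.863, so δQ = 0.246 × 4.863 = 1.20.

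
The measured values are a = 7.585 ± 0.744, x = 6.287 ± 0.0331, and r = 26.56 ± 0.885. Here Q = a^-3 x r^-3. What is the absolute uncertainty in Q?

2.39e-07

Q is a product of powers, so relative uncertainties combine in quadrature:
  (-3·δa/a)² = (-3×0.0981)² = 0.0866;  (1·δx/x)² = (1×0.00526)² = 2.77e-05;  (-3·δr/r)² = (-3×0.0333)² = 0.00999
δQ/Q = √(0.0966) = 0.311
Q = 7.689e-07, so δQ = 0.311 × 7.689e-07 = 2.39e-07.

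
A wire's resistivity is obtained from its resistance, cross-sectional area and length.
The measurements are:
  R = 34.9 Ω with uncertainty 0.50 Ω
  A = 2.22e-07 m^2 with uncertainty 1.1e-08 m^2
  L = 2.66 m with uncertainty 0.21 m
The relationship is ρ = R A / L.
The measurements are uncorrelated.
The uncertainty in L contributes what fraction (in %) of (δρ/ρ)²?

(δρ/ρ)² = (1·δR/R)² + (1·δA/A)² + (-1·δL/L)²
  R term: (1×0.0143)² = 0.000205
  A term: (1×0.0495)² = 0.00246
  L term: (-1×0.0789)² = 0.00623
Total = 0.00889. Share from L = 0.00623/0.00889 = 0.701.

70.1%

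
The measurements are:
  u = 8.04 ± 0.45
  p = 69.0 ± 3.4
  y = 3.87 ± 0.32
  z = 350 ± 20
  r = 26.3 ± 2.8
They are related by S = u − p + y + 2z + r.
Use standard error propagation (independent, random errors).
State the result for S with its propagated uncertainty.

S is a linear combination, so absolute uncertainties add in quadrature:
  (δu)² = 0.203;  (δp)² = 11.6;  (δy)² = 0.102;  (2·δz)² = 1600;  (δr)² = 7.84
δS = √(1620) = 40.2
S = 669.

669 ± 40.2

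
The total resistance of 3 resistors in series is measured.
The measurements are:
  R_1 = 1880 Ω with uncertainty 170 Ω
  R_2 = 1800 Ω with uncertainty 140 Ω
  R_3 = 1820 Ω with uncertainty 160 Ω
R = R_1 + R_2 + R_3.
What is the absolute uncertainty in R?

272 Ω

Sums and differences: (δR)² = Σ (cᵢ δxᵢ)².
  (δR_1)² = 28900;  (δR_2)² = 19600;  (δR_3)² = 25600
δR = √(74100) = 272 Ω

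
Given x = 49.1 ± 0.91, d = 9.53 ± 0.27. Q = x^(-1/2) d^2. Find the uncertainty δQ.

Each factor contributes (exponent × relative error)² to (δQ/Q)²:
  (−½·δx/x)² = (-0.5×0.0185)² = 8.59e-05;  (2·δd/d)² = (2×0.0283)² = 0.00321
δQ/Q = √(0.00330) = 0.0574
Q = 13.0, so δQ = 0.0574 × 13.0 = 0.744.

0.744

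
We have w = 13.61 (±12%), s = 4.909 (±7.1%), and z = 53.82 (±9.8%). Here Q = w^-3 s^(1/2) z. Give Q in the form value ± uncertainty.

Since Q is a product/quotient, work with relative uncertainties:
  (-3·δw/w)² = (-3×0.120)² = 0.130;  (½·δs/s)² = (0.5×0.0710)² = 0.00126;  (1·δz/z)² = (1×0.0980)² = 0.00960
δQ/Q = √(0.140) = 0.375
Q = 0.04730, so δQ = 0.375 × 0.04730 = 0.0177.

0.04730 ± 0.0177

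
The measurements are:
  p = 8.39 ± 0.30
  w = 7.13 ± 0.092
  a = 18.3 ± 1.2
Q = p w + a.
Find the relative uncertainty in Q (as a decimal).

0.0329

Let h = p·w = 59.8. δh/h = √((1·δp/p)² + (1·δw/w)²) = √(0.00128 + 0.000166) = 0.0380, so δh = 2.27.
Q = h + a: δQ = √(δh² + δa²) = √(5.17 + 1.44) = 2.57
Q = 78.1, so δQ/Q = 2.57/78.1 = 0.0329.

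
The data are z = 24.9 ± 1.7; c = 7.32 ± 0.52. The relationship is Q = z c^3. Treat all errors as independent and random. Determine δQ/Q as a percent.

22.4%

Each factor contributes (exponent × relative error)² to (δQ/Q)²:
  (1·δz/z)² = (1×0.0683)² = 0.00466;  (3·δc/c)² = (3×0.0710)² = 0.0454
δQ/Q = √(0.0501) = 0.224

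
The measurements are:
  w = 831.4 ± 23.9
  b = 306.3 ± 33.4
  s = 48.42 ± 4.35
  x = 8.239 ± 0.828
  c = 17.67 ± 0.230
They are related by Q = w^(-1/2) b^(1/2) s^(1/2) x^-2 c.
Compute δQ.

Each factor contributes (exponent × relative error)² to (δQ/Q)²:
  (−½·δw/w)² = (-0.5×0.0287)² = 0.000207;  (½·δb/b)² = (0.5×0.109)² = 0.00297;  (½·δs/s)² = (0.5×0.0898)² = 0.00202;  (-2·δx/x)² = (-2×0.100)² = 0.0404;  (1·δc/c)² = (1×0.0130)² = 0.000169
δQ/Q = √(0.0458) = 0.214
Q = 1.099, so δQ = 0.214 × 1.099 = 0.235.

0.235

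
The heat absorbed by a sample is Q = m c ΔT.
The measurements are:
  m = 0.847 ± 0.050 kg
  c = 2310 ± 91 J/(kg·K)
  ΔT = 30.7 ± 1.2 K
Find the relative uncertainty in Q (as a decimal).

Each factor contributes (exponent × relative error)² to (δQ/Q)²:
  (1·δm/m)² = (1×0.0590)² = 0.00348;  (1·δc/c)² = (1×0.0394)² = 0.00155;  (1·δΔT/ΔT)² = (1×0.0391)² = 0.00153
δQ/Q = √(0.00656) = 0.0810

0.0810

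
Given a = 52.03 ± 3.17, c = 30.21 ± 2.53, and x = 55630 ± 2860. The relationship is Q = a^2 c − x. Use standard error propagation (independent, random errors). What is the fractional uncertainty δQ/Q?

0.475

Let p = a^2·c = 81780. δp/p = √((2·δa/a)² + (1·δc/c)²) = √(0.0148 + 0.00701) = 0.148, so δp = 12100.
Q = p − x: δQ = √(δp² + δx²) = √(1.46e+08 + 8.18e+06) = 12400
Q = 26150, so δQ/Q = 12400/26150 = 0.475.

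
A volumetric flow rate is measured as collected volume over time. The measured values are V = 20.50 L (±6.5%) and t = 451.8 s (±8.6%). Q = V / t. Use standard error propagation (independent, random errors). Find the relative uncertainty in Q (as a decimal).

Each factor contributes (exponent × relative error)² to (δQ/Q)²:
  (1·δV/V)² = (1×0.0650)² = 0.00423;  (-1·δt/t)² = (-1×0.0860)² = 0.00740
δQ/Q = √(0.0116) = 0.108

0.108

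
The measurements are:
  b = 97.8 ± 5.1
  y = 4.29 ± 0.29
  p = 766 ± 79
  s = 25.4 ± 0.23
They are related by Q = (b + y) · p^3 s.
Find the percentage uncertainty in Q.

31.4%

Let u = b + y = 102. δu = √(δb² + δy²) = √(26.0 + 0.0841) = 5.11, so δu/u = 0.0500.
Q is then a monomial in u, p, s:
δQ/Q = √((δu/u)² + (3·δp/p)² + (1·δs/s)²) = √(0.00250 + 0.0957 + 8.2e-05) = 0.314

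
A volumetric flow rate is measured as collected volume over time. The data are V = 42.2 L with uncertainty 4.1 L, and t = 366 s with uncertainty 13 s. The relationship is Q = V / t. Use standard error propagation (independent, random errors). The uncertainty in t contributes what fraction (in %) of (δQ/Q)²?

(δQ/Q)² = (1·δV/V)² + (-1·δt/t)²
  V term: (1×0.0972)² = 0.00944
  t term: (-1×0.0355)² = 0.00126
Total = 0.0107. Share from t = 0.00126/0.0107 = 0.118.

11.8%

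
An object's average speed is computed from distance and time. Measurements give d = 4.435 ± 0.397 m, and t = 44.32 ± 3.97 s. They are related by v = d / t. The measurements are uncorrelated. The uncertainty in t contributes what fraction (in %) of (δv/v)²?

(δv/v)² = (1·δd/d)² + (-1·δt/t)²
  d term: (1×0.0895)² = 0.00801
  t term: (-1×0.0896)² = 0.00802
Total = 0.0160. Share from t = 0.00802/0.0160 = 0.500.

50.0%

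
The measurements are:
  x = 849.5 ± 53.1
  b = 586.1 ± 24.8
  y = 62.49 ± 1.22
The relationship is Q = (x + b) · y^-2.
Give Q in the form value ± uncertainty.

Let u = x + b = 1436. δu = √(δx² + δb²) = √(2820 + 615) = 58.6, so δu/u = 0.0408.
Q is then a monomial in u, y:
δQ/Q = √((δu/u)² + (-2·δy/y)²) = √(0.00167 + 0.00152) = 0.0565
Q = 0.3676, so δQ = 0.0565 × 0.3676 = 0.0208.

0.3676 ± 0.0208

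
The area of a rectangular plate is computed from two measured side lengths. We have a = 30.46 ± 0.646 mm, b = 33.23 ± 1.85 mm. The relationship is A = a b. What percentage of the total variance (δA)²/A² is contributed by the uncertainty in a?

(δA/A)² = (1·δa/a)² + (1·δb/b)²
  a term: (1×0.0212)² = 0.000450
  b term: (1×0.0557)² = 0.00310
Total = 0.00355. Share from a = 0.000450/0.00355 = 0.127.

12.7%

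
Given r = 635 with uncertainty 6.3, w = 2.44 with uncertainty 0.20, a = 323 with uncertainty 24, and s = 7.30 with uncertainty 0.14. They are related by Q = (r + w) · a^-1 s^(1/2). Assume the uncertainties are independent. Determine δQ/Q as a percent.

Let u = r + w = 637. δu = √(δr² + δw²) = √(39.7 + 0.0400) = 6.30, so δu/u = 0.00989.
Q is then a monomial in u, a, s:
δQ/Q = √((δu/u)² + (-1·δa/a)² + (½·δs/s)²) = √(9.78e-05 + 0.00552 + 9.19e-05) = 0.0756

7.56%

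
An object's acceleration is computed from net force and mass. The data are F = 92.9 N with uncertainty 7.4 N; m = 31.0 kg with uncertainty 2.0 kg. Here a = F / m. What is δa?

Relative error in a monomial: (δa/a)² = Σ (nᵢ · δxᵢ/xᵢ)².
  (1·δF/F)² = (1×0.0797)² = 0.00635;  (-1·δm/m)² = (-1×0.0645)² = 0.00416
δa/a = √(0.0105) = 0.103
a = 3.00 m/s^2, so δa = 0.103 × 3.00 = 0.307 m/s^2.

0.307 m/s^2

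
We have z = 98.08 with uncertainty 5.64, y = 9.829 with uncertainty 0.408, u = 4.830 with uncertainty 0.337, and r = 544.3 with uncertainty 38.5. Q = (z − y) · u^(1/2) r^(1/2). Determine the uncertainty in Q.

Let w = z − y = 88.25. δw = √(δz² + δy²) = √(31.8 + 0.166) = 5.65, so δw/w = 0.0641.
Q is then a monomial in w, u, r:
δQ/Q = √((δw/w)² + (½·δu/u)² + (½·δr/r)²) = √(0.00411 + 0.00122 + 0.00125) = 0.0811
Q = 4525, so δQ = 0.0811 × 4525 = 367.

367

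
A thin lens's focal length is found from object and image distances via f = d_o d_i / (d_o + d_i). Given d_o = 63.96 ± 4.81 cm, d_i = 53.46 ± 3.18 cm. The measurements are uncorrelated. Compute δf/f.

0.0471

∂f/∂d_o = (d_i/(d_o+d_i))² = 0.207;  ∂f/∂d_i = (d_o/(d_o+d_i))² = 0.297
δf = √((∂f/∂d_o · δd_o)² + (∂f/∂d_i · δd_i)²) = √(0.994 + 0.890) = 1.37 cm
f = 29.12 cm, so δf/f = 1.37/29.12 = 0.0471.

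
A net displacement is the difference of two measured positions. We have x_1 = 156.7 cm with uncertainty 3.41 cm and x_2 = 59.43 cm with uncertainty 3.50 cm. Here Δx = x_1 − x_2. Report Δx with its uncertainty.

97.27 ± 4.89 cm

Absolute uncertainties add in quadrature for a linear combination:
  (δx_1)² = 11.6;  (δx_2)² = 12.2
δΔx = √(23.9) = 4.89 cm
Δx = 97.27 cm.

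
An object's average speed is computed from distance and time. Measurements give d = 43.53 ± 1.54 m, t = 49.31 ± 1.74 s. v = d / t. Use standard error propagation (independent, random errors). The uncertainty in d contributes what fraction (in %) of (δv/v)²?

50.1%

(δv/v)² = (1·δd/d)² + (-1·δt/t)²
  d term: (1×0.0354)² = 0.00125
  t term: (-1×0.0353)² = 0.00125
Total = 0.00250. Share from d = 0.00125/0.00250 = 0.501.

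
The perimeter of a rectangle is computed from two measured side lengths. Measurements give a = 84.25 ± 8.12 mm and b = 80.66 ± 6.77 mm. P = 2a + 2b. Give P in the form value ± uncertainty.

329.8 ± 21.1 mm

Sums and differences: (δP)² = Σ (cᵢ δxᵢ)².
  (2·δa)² = 264;  (2·δb)² = 183
δP = √(447) = 21.1 mm
P = 329.8 mm.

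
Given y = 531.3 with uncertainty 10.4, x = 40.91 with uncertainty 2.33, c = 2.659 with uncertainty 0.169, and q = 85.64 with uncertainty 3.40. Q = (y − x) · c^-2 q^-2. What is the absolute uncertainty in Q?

Let u = y − x = 490.4. δu = √(δy² + δx²) = √(108 + 5.43) = 10.7, so δu/u = 0.0217.
Q is then a monomial in u, c, q:
δQ/Q = √((δu/u)² + (-2·δc/c)² + (-2·δq/q)²) = √(0.000472 + 0.0162 + 0.00630) = 0.151
Q = 0.009457, so δQ = 0.151 × 0.009457 = 0.00143.

0.00143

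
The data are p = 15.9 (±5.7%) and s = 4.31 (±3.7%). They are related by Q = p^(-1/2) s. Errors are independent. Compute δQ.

0.0505

Each factor contributes (exponent × relative error)² to (δQ/Q)²:
  (−½·δp/p)² = (-0.5×0.0570)² = 0.000812;  (1·δs/s)² = (1×0.0370)² = 0.00137
δQ/Q = √(0.00218) = 0.0467
Q = 1.08, so δQ = 0.0467 × 1.08 = 0.0505.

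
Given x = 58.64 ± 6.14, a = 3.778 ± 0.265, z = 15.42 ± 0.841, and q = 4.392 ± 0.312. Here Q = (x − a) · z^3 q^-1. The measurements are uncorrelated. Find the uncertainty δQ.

Let u = x − a = 54.86. δu = √(δx² + δa²) = √(37.7 + 0.0702) = 6.15, so δu/u = 0.112.
Q is then a monomial in u, z, q:
δQ/Q = √((δu/u)² + (3·δz/z)² + (-1·δq/q)²) = √(0.0125 + 0.0268 + 0.00505) = 0.211
Q = 45800, so δQ = 0.211 × 45800 = 9650.

9650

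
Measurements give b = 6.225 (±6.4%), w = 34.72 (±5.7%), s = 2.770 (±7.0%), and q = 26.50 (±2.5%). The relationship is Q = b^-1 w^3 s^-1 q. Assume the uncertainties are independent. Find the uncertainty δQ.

For a monomial Q ∝ b^-1, w^3, s^-1, q, fractional errors add in quadrature:
  (-1·δb/b)² = (-1×0.0640)² = 0.00410;  (3·δw/w)² = (3×0.0570)² = 0.0292;  (-1·δs/s)² = (-1×0.0700)² = 0.00490;  (1·δq/q)² = (1×0.0250)² = 0.000625
δQ/Q = √(0.0389) = 0.197
Q = 64320, so δQ = 0.197 × 64320 = 12700.

12700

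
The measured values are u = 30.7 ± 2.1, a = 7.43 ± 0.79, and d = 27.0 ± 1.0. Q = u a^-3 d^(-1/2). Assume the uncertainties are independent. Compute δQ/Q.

0.327

For a monomial Q ∝ u, a^-3, d^(-1/2), fractional errors add in quadrature:
  (1·δu/u)² = (1×0.0684)² = 0.00468;  (-3·δa/a)² = (-3×0.106)² = 0.102;  (−½·δd/d)² = (-0.5×0.0370)² = 0.000343
δQ/Q = √(0.107) = 0.327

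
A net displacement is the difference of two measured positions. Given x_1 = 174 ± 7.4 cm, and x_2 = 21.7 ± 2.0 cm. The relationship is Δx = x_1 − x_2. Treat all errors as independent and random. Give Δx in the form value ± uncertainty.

152 ± 7.67 cm

Absolute uncertainties add in quadrature for a linear combination:
  (δx_1)² = 54.8;  (δx_2)² = 4.00
δΔx = √(58.8) = 7.67 cm
Δx = 152 cm.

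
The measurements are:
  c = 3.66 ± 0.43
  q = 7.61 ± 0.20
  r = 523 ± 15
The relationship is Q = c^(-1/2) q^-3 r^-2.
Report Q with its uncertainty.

Each factor contributes (exponent × relative error)² to (δQ/Q)²:
  (−½·δc/c)² = (-0.5×0.117)² = 0.00345;  (-3·δq/q)² = (-3×0.0263)² = 0.00622;  (-2·δr/r)² = (-2×0.0287)² = 0.00329
δQ/Q = √(0.0130) = 0.114
Q = 4.34e-09, so δQ = 0.114 × 4.34e-09 = 4.94e-10.

(4.34 ± 0.494) × 10^-9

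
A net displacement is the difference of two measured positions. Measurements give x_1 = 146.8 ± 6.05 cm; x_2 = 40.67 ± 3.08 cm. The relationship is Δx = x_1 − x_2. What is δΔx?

Sums and differences: (δΔx)² = Σ (cᵢ δxᵢ)².
  (δx_1)² = 36.6;  (δx_2)² = 9.49
δΔx = √(46.1) = 6.79 cm

6.79 cm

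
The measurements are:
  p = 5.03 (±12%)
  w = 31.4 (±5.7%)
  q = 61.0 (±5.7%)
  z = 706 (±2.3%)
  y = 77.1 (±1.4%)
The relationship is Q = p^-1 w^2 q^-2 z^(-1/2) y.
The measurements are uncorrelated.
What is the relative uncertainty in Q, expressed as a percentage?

20.2%

Each factor contributes (exponent × relative error)² to (δQ/Q)²:
  (-1·δp/p)² = (-1×0.120)² = 0.0144;  (2·δw/w)² = (2×0.0570)² = 0.0130;  (-2·δq/q)² = (-2×0.0570)² = 0.0130;  (−½·δz/z)² = (-0.5×0.0230)² = 0.000132;  (1·δy/y)² = (1×0.0140)² = 0.000196
δQ/Q = √(0.0407) = 0.202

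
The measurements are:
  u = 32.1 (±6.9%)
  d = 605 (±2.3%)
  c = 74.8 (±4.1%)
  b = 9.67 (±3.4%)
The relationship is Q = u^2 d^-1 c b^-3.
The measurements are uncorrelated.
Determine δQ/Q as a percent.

17.8%

Q is a product of powers, so relative uncertainties combine in quadrature:
  (2·δu/u)² = (2×0.0690)² = 0.0190;  (-1·δd/d)² = (-1×0.0230)² = 0.000529;  (1·δc/c)² = (1×0.0410)² = 0.00168;  (-3·δb/b)² = (-3×0.0340)² = 0.0104
δQ/Q = √(0.0317) = 0.178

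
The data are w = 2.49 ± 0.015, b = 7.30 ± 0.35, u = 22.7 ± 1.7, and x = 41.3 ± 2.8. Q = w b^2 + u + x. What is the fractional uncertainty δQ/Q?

0.0669

Let p = w·b^2 = 133. δp/p = √((1·δw/w)² + (2·δb/b)²) = √(3.63e-05 + 0.00919) = 0.0961, so δp = 12.7.
Q = p + u + x: δQ = √(δp² + δu² + δx²) = √(163 + 2.89 + 7.84) = 13.2
Q = 197, so δQ/Q = 13.2/197 = 0.0669.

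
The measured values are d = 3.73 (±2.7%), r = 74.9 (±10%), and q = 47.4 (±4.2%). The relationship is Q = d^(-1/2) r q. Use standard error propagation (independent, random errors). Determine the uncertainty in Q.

Q is a product of powers, so relative uncertainties combine in quadrature:
  (−½·δd/d)² = (-0.5×0.0270)² = 0.000182;  (1·δr/r)² = (1×0.100)² = 0.0100;  (1·δq/q)² = (1×0.0420)² = 0.00176
δQ/Q = √(0.0119) = 0.109
Q = 1840, so δQ = 0.109 × 1840 = 201.

201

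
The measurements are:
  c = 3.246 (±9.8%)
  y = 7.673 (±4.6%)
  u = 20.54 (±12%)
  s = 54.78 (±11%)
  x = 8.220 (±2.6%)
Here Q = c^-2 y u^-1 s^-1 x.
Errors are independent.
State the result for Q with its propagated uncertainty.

0.005320 ± 0.00138

Q is a product of powers, so relative uncertainties combine in quadrature:
  (-2·δc/c)² = (-2×0.0980)² = 0.0384;  (1·δy/y)² = (1×0.0460)² = 0.00212;  (-1·δu/u)² = (-1×0.120)² = 0.0144;  (-1·δs/s)² = (-1×0.110)² = 0.0121;  (1·δx/x)² = (1×0.0260)² = 0.000676
δQ/Q = √(0.0677) = 0.260
Q = 0.005320, so δQ = 0.260 × 0.005320 = 0.00138.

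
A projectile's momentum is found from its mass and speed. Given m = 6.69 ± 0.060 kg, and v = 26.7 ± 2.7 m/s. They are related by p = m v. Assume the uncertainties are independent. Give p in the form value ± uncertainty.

p is a product of powers, so relative uncertainties combine in quadrature:
  (1·δm/m)² = (1×0.00897)² = 8.04e-05;  (1·δv/v)² = (1×0.101)² = 0.0102
δp/p = √(0.0103) = 0.102
p = 179 kg·m/s, so δp = 0.102 × 179 = 18.1 kg·m/s.

179 ± 18.1 kg·m/s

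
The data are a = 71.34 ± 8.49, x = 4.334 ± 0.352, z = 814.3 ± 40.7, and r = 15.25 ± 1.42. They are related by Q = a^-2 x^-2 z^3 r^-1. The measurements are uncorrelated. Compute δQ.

125

Since Q is a product/quotient, work with relative uncertainties:
  (-2·δa/a)² = (-2×0.119)² = 0.0567;  (-2·δx/x)² = (-2×0.0812)² = 0.0264;  (3·δz/z)² = (3×0.0500)² = 0.0225;  (-1·δr/r)² = (-1×0.0931)² = 0.00867
δQ/Q = √(0.114) = 0.338
Q = 370.4, so δQ = 0.338 × 370.4 = 125.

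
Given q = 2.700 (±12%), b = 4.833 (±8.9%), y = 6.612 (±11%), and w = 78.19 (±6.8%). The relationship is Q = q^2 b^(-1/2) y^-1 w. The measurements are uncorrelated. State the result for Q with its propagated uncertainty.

39.21 ± 10.8

Relative error in a monomial: (δQ/Q)² = Σ (nᵢ · δxᵢ/xᵢ)².
  (2·δq/q)² = (2×0.120)² = 0.0576;  (−½·δb/b)² = (-0.5×0.0890)² = 0.00198;  (-1·δy/y)² = (-1×0.110)² = 0.0121;  (1·δw/w)² = (1×0.0680)² = 0.00462
δQ/Q = √(0.0763) = 0.276
Q = 39.21, so δQ = 0.276 × 39.21 = 10.8.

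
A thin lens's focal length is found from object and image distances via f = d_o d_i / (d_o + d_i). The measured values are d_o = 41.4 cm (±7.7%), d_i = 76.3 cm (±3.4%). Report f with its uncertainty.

26.8 ± 1.38 cm

∂f/∂d_o = (d_i/(d_o+d_i))² = 0.420;  ∂f/∂d_i = (d_o/(d_o+d_i))² = 0.124
δf = √((∂f/∂d_o · δd_o)² + (∂f/∂d_i · δd_i)²) = √(1.79 + 0.103) = 1.38 cm
f = 26.8 cm.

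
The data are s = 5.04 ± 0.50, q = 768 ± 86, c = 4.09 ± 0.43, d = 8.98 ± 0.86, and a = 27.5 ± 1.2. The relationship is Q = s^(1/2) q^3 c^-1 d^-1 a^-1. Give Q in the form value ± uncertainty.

(1.01 ± 0.373) × 10^6

Each factor contributes (exponent × relative error)² to (δQ/Q)²:
  (½·δs/s)² = (0.5×0.0992)² = 0.00246;  (3·δq/q)² = (3×0.112)² = 0.113;  (-1·δc/c)² = (-1×0.105)² = 0.0111;  (-1·δd/d)² = (-1×0.0958)² = 0.00917;  (-1·δa/a)² = (-1×0.0436)² = 0.00190
δQ/Q = √(0.137) = 0.371
Q = 1.01e+06, so δQ = 0.371 × 1.01e+06 = 3.73e+05.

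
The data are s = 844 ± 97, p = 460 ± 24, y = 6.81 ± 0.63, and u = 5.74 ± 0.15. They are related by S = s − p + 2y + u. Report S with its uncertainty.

403 ± 99.9

For a sum/difference, combine absolute errors in quadrature:
  (δs)² = 9410;  (δp)² = 576;  (2·δy)² = 1.59;  (δu)² = 0.0225
δS = √(9990) = 99.9
S = 403.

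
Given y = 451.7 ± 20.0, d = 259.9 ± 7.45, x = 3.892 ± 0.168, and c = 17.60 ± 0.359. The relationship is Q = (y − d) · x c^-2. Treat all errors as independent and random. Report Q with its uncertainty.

2.410 ± 0.304

Let u = y − d = 191.8. δu = √(δy² + δd²) = √(400 + 55.5) = 21.3, so δu/u = 0.111.
Q is then a monomial in u, x, c:
δQ/Q = √((δu/u)² + (1·δx/x)² + (-2·δc/c)²) = √(0.0124 + 0.00186 + 0.00166) = 0.126
Q = 2.410, so δQ = 0.126 × 2.410 = 0.304.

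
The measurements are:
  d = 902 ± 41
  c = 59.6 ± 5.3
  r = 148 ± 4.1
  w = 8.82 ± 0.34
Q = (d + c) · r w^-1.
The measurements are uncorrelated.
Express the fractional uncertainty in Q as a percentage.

Let u = d + c = 962. δu = √(δd² + δc²) = √(1680 + 28.1) = 41.3, so δu/u = 0.0430.
Q is then a monomial in u, r, w:
δQ/Q = √((δu/u)² + (1·δr/r)² + (-1·δw/w)²) = √(0.00185 + 0.000767 + 0.00149) = 0.0640

6.40%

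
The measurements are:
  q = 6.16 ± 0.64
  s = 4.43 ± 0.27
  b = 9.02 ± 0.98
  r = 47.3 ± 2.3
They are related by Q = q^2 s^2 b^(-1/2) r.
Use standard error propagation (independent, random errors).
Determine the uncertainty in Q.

2950

Products/powers → add relative errors in quadrature, weighted by exponent:
  (2·δq/q)² = (2×0.104)² = 0.0432;  (2·δs/s)² = (2×0.0609)² = 0.0149;  (−½·δb/b)² = (-0.5×0.109)² = 0.00295;  (1·δr/r)² = (1×0.0486)² = 0.00236
δQ/Q = √(0.0634) = 0.252
Q = 11700, so δQ = 0.252 × 11700 = 2950.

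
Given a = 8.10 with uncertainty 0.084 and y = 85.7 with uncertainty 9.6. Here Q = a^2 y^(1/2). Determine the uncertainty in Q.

Each factor contributes (exponent × relative error)² to (δQ/Q)²:
  (2·δa/a)² = (2×0.0104)² = 0.000430;  (½·δy/y)² = (0.5×0.112)² = 0.00314
δQ/Q = √(0.00357) = 0.0597
Q = 607, so δQ = 0.0597 × 607 = 36.3.

36.3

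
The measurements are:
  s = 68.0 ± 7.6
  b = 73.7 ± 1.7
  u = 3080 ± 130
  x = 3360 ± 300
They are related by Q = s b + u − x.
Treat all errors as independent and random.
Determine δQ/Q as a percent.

13.9%

Let p = s·b = 5010. δp/p = √((1·δs/s)² + (1·δb/b)²) = √(0.0125 + 0.000532) = 0.114, so δp = 572.
Q = p + u − x: δQ = √(δp² + δu² + δx²) = √(3.27e+05 + 16900 + 90000) = 659
Q = 4730, so δQ/Q = 659/4730 = 0.139.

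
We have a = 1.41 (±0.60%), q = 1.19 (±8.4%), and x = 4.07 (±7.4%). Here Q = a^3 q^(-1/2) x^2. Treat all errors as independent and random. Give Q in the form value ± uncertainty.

Each factor contributes (exponent × relative error)² to (δQ/Q)²:
  (3·δa/a)² = (3×0.00600)² = 0.000324;  (−½·δq/q)² = (-0.5×0.0840)² = 0.00176;  (2·δx/x)² = (2×0.0740)² = 0.0219
δQ/Q = √(0.0240) = 0.155
Q = 42.6, so δQ = 0.155 × 42.6 = 6.59.

42.6 ± 6.59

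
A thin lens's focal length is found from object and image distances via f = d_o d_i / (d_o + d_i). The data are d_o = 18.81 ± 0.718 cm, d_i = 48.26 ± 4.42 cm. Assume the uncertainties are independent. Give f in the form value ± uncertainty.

∂f/∂d_o = (d_i/(d_o+d_i))² = 0.518;  ∂f/∂d_i = (d_o/(d_o+d_i))² = 0.0787
δf = √((∂f/∂d_o · δd_o)² + (∂f/∂d_i · δd_i)²) = √(0.138 + 0.121) = 0.509 cm
f = 13.53 cm.

13.53 ± 0.509 cm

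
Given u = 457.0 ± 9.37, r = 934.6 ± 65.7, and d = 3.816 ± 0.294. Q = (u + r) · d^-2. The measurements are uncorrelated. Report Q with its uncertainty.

95.56 ± 15.4

Let w = u + r = 1392. δw = √(δu² + δr²) = √(87.8 + 4320) = 66.4, so δw/w = 0.0477.
Q is then a monomial in w, d:
δQ/Q = √((δw/w)² + (-2·δd/d)²) = √(0.00227 + 0.0237) = 0.161
Q = 95.56, so δQ = 0.161 × 95.56 = 15.4.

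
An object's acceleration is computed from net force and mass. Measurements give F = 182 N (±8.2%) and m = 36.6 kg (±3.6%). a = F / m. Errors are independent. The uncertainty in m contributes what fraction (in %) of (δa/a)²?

16.2%

(δa/a)² = (1·δF/F)² + (-1·δm/m)²
  F term: (1×0.0820)² = 0.00672
  m term: (-1×0.0360)² = 0.00130
Total = 0.00802. Share from m = 0.00130/0.00802 = 0.162.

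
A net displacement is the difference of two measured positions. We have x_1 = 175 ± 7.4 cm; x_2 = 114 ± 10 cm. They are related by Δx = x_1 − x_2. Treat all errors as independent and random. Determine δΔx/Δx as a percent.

20.4%

Δx is a linear combination, so absolute uncertainties add in quadrature:
  (δx_1)² = 54.8;  (δx_2)² = 100
δΔx = √(155) = 12.4 cm
Δx = 61.0 cm, so δΔx/Δx = 12.4/61.0 = 0.204.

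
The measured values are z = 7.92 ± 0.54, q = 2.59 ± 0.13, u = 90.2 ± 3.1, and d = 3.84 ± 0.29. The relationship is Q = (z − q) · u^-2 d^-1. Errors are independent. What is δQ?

2.49e-05

Let w = z − q = 5.33. δw = √(δz² + δq²) = √(0.292 + 0.0169) = 0.555, so δw/w = 0.104.
Q is then a monomial in w, u, d:
δQ/Q = √((δw/w)² + (-2·δu/u)² + (-1·δd/d)²) = √(0.0109 + 0.00472 + 0.00570) = 0.146
Q = 0.000171, so δQ = 0.146 × 0.000171 = 2.49e-05.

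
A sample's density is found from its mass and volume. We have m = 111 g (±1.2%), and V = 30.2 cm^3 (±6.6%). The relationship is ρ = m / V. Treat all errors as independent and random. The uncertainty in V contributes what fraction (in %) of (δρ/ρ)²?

(δρ/ρ)² = (1·δm/m)² + (-1·δV/V)²
  m term: (1×0.0120)² = 0.000144
  V term: (-1×0.0660)² = 0.00436
Total = 0.00450. Share from V = 0.00436/0.00450 = 0.968.

96.8%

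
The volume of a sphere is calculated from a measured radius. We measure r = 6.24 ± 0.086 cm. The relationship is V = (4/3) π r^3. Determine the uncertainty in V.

42.1 cm^3

Each factor contributes (exponent × relative error)² to (δV/V)²:
  (3·δr/r)² = (3×0.0138)² = 0.00171
δV/V = √(0.00171) = 0.0413
V = 1020 cm^3, so δV = 0.0413 × 1020 = 42.1 cm^3.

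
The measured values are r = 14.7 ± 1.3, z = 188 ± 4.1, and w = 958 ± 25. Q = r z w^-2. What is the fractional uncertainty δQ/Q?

Relative error in a monomial: (δQ/Q)² = Σ (nᵢ · δxᵢ/xᵢ)².
  (1·δr/r)² = (1×0.0884)² = 0.00782;  (1·δz/z)² = (1×0.0218)² = 0.000476;  (-2·δw/w)² = (-2×0.0261)² = 0.00272
δQ/Q = √(0.0110) = 0.105

0.105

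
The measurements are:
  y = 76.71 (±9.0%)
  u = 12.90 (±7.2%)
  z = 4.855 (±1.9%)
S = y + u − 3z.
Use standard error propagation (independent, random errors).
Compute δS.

6.97

For a sum/difference, combine absolute errors in quadrature:
  (δy)² = 47.7;  (δu)² = 0.863;  (3·δz)² = 0.0766
δS = √(48.6) = 6.97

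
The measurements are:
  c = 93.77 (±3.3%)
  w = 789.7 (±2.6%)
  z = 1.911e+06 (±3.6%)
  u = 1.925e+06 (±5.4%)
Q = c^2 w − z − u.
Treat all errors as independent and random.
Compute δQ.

Let p = c^2·w = 6.944e+06. δp/p = √((2·δc/c)² + (1·δw/w)²) = √(0.00436 + 0.000676) = 0.0709, so δp = 4.93e+05.
Q = p − z − u: δQ = √(δp² + δz² + δu²) = √(2.43e+11 + 4.73e+09 + 1.08e+10) = 5.08e+05

5.08e+05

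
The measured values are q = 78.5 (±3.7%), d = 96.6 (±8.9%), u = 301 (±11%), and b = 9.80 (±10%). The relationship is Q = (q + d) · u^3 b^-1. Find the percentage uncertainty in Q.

Let w = q + d = 175. δw = √(δq² + δd²) = √(8.44 + 73.9) = 9.07, so δw/w = 0.0518.
Q is then a monomial in w, u, b:
δQ/Q = √((δw/w)² + (3·δu/u)² + (-1·δb/b)²) = √(0.00269 + 0.109 + 0.0100) = 0.349

34.9%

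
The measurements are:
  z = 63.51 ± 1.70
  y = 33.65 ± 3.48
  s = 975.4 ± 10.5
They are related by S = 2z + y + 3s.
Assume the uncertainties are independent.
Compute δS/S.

Absolute uncertainties add in quadrature for a linear combination:
  (2·δz)² = 11.6;  (δy)² = 12.1;  (3·δs)² = 992
δS = √(1020) = 31.9
S = 3087, so δS/S = 31.9/3087 = 0.0103.

0.0103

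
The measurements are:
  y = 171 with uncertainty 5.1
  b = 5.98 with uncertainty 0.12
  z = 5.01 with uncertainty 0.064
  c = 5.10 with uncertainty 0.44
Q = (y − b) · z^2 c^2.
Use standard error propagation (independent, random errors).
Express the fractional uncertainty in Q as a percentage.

Let u = y − b = 165. δu = √(δy² + δb²) = √(26.0 + 0.0144) = 5.10, so δu/u = 0.0309.
Q is then a monomial in u, z, c:
δQ/Q = √((δu/u)² + (2·δz/z)² + (2·δc/c)²) = √(0.000956 + 0.000653 + 0.0298) = 0.177

17.7%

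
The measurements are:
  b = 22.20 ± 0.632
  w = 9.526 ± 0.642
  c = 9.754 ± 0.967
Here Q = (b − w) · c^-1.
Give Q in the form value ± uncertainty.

1.299 ± 0.159

Let u = b − w = 12.67. δu = √(δb² + δw²) = √(0.399 + 0.412) = 0.901, so δu/u = 0.0711.
Q is then a monomial in u, c:
δQ/Q = √((δu/u)² + (-1·δc/c)²) = √(0.00505 + 0.00983) = 0.122
Q = 1.299, so δQ = 0.122 × 1.299 = 0.159.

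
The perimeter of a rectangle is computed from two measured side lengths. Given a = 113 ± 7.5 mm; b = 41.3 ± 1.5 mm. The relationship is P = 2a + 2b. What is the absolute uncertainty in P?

15.3 mm

Sums and differences: (δP)² = Σ (cᵢ δxᵢ)².
  (2·δa)² = 225;  (2·δb)² = 9.00
δP = √(234) = 15.3 mm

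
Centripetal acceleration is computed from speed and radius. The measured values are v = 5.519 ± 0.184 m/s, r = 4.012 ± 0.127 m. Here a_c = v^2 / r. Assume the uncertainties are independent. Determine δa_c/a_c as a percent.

7.38%

Relative error in a monomial: (δa_c/a_c)² = Σ (nᵢ · δxᵢ/xᵢ)².
  (2·δv/v)² = (2×0.0333)² = 0.00445;  (-1·δr/r)² = (-1×0.0317)² = 0.00100
δa_c/a_c = √(0.00545) = 0.0738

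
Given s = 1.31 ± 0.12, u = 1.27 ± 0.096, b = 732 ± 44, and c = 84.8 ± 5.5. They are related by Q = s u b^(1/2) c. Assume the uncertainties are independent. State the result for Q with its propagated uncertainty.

3820 ± 529

Q is a product of powers, so relative uncertainties combine in quadrature:
  (1·δs/s)² = (1×0.0916)² = 0.00839;  (1·δu/u)² = (1×0.0756)² = 0.00571;  (½·δb/b)² = (0.5×0.0601)² = 0.000903;  (1·δc/c)² = (1×0.0649)² = 0.00421
δQ/Q = √(0.0192) = 0.139
Q = 3820, so δQ = 0.139 × 3820 = 529.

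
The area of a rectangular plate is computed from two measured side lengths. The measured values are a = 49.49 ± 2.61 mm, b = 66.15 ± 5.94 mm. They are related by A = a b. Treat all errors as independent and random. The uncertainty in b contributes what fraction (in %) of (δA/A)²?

(δA/A)² = (1·δa/a)² + (1·δb/b)²
  a term: (1×0.0527)² = 0.00278
  b term: (1×0.0898)² = 0.00806
Total = 0.0108. Share from b = 0.00806/0.0108 = 0.744.

74.4%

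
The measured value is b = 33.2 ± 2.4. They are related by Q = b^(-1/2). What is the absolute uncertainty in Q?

Q ∝ b^(-1/2), so δQ/Q = |−½| · δb/b = 0.5 × 0.0723 = 0.0361.
Q = 0.174, so δQ = 0.0361 × 0.174 = 0.00627.

0.00627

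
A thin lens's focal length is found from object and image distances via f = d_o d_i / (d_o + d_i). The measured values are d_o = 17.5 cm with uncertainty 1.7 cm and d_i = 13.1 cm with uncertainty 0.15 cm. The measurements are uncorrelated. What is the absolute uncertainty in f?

∂f/∂d_o = (d_i/(d_o+d_i))² = 0.183;  ∂f/∂d_i = (d_o/(d_o+d_i))² = 0.327
δf = √((∂f/∂d_o · δd_o)² + (∂f/∂d_i · δd_i)²) = √(0.0971 + 0.00241) = 0.315 cm

0.315 cm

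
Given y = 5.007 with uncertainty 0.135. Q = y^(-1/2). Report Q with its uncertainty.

0.4469 ± 0.00602

Q is a product of powers, so relative uncertainties combine in quadrature:
  (−½·δy/y)² = (-0.5×0.0270)² = 0.000182
δQ/Q = √(0.000182) = 0.0135
Q = 0.4469, so δQ = 0.0135 × 0.4469 = 0.00602.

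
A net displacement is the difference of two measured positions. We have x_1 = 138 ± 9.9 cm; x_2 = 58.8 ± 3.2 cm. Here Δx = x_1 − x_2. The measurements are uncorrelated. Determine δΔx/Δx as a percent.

13.1%

Δx is a linear combination, so absolute uncertainties add in quadrature:
  (δx_1)² = 98.0;  (δx_2)² = 10.2
δΔx = √(108) = 10.4 cm
Δx = 79.2 cm, so δΔx/Δx = 10.4/79.2 = 0.131.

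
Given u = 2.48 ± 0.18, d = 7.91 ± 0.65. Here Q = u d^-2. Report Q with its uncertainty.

0.0396 ± 0.00712

Since Q is a product/quotient, work with relative uncertainties:
  (1·δu/u)² = (1×0.0726)² = 0.00527;  (-2·δd/d)² = (-2×0.0822)² = 0.0270
δQ/Q = √(0.0323) = 0.180
Q = 0.0396, so δQ = 0.180 × 0.0396 = 0.00712.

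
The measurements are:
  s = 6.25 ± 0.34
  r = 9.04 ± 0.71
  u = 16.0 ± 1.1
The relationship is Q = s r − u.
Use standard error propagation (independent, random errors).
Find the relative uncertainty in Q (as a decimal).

0.136

Let p = s·r = 56.5. δp/p = √((1·δs/s)² + (1·δr/r)²) = √(0.00296 + 0.00617) = 0.0955, so δp = 5.40.
Q = p − u: δQ = √(δp² + δu²) = √(29.1 + 1.21) = 5.51
Q = 40.5, so δQ/Q = 5.51/40.5 = 0.136.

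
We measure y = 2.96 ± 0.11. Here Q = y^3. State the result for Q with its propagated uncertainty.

25.9 ± 2.89

Each factor contributes (exponent × relative error)² to (δQ/Q)²:
  (3·δy/y)² = (3×0.0372)² = 0.0124
δQ/Q = √(0.0124) = 0.111
Q = 25.9, so δQ = 0.111 × 25.9 = 2.89.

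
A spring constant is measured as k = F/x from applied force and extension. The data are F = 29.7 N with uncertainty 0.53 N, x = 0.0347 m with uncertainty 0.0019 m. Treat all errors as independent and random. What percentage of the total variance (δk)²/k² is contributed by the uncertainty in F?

9.60%

(δk/k)² = (1·δF/F)² + (-1·δx/x)²
  F term: (1×0.0178)² = 0.000318
  x term: (-1×0.0548)² = 0.00300
Total = 0.00332. Share from F = 0.000318/0.00332 = 0.0960.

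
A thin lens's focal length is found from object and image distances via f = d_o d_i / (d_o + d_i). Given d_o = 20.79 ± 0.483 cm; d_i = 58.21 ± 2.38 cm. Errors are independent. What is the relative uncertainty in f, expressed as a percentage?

∂f/∂d_o = (d_i/(d_o+d_i))² = 0.543;  ∂f/∂d_i = (d_o/(d_o+d_i))² = 0.0693
δf = √((∂f/∂d_o · δd_o)² + (∂f/∂d_i · δd_i)²) = √(0.0688 + 0.0272) = 0.310 cm
f = 15.32 cm, so δf/f = 0.310/15.32 = 0.0202.

2.02%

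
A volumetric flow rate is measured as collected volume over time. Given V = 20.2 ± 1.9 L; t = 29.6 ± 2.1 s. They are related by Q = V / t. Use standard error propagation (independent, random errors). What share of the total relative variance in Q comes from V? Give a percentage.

(δQ/Q)² = (1·δV/V)² + (-1·δt/t)²
  V term: (1×0.0941)² = 0.00885
  t term: (-1×0.0709)² = 0.00503
Total = 0.0139. Share from V = 0.00885/0.0139 = 0.637.

63.7%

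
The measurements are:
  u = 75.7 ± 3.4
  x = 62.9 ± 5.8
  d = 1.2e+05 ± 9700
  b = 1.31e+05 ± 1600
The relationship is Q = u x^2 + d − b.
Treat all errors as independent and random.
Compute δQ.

57700

Let p = u·x^2 = 3e+05. δp/p = √((1·δu/u)² + (2·δx/x)²) = √(0.00202 + 0.0340) = 0.190, so δp = 56800.
Q = p + d − b: δQ = √(δp² + δd² + δb²) = √(3.23e+09 + 9.41e+07 + 2.56e+06) = 57700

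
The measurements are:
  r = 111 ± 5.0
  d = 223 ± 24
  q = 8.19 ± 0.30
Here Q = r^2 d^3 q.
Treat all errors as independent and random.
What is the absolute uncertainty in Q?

3.77e+11

Products/powers → add relative errors in quadrature, weighted by exponent:
  (2·δr/r)² = (2×0.0450)² = 0.00812;  (3·δd/d)² = (3×0.108)² = 0.104;  (1·δq/q)² = (1×0.0366)² = 0.00134
δQ/Q = √(0.114) = 0.337
Q = 1.12e+12, so δQ = 0.337 × 1.12e+12 = 3.77e+11.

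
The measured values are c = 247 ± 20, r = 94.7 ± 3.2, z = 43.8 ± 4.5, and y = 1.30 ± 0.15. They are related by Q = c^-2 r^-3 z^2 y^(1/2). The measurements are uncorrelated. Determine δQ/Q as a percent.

Relative error in a monomial: (δQ/Q)² = Σ (nᵢ · δxᵢ/xᵢ)².
  (-2·δc/c)² = (-2×0.0810)² = 0.0262;  (-3·δr/r)² = (-3×0.0338)² = 0.0103;  (2·δz/z)² = (2×0.103)² = 0.0422;  (½·δy/y)² = (0.5×0.115)² = 0.00333
δQ/Q = √(0.0821) = 0.286

28.6%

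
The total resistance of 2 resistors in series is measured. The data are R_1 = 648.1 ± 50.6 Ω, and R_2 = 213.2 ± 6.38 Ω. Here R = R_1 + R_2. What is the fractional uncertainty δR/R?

0.0592

R is a linear combination, so absolute uncertainties add in quadrature:
  (δR_1)² = 2560;  (δR_2)² = 40.7
δR = √(2600) = 51.0 Ω
R = 861.3 Ω, so δR/R = 51.0/861.3 = 0.0592.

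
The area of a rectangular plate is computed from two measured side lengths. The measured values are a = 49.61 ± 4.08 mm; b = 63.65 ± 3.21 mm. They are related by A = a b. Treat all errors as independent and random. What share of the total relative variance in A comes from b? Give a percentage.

(δA/A)² = (1·δa/a)² + (1·δb/b)²
  a term: (1×0.0822)² = 0.00676
  b term: (1×0.0504)² = 0.00254
Total = 0.00931. Share from b = 0.00254/0.00931 = 0.273.

27.3%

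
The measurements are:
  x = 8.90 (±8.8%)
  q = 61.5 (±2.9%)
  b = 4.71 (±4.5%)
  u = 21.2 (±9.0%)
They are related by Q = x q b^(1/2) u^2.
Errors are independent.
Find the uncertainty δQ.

Relative error in a monomial: (δQ/Q)² = Σ (nᵢ · δxᵢ/xᵢ)².
  (1·δx/x)² = (1×0.0880)² = 0.00774;  (1·δq/q)² = (1×0.0290)² = 0.000841;  (½·δb/b)² = (0.5×0.0450)² = 0.000506;  (2·δu/u)² = (2×0.0900)² = 0.0324
δQ/Q = √(0.0415) = 0.204
Q = 5.34e+05, so δQ = 0.204 × 5.34e+05 = 1.09e+05.

1.09e+05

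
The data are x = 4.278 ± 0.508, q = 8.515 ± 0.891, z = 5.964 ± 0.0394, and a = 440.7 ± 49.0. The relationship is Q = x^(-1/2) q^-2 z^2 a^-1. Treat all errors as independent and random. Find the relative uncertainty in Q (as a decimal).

Each factor contributes (exponent × relative error)² to (δQ/Q)²:
  (−½·δx/x)² = (-0.5×0.119)² = 0.00353;  (-2·δq/q)² = (-2×0.105)² = 0.0438;  (2·δz/z)² = (2×0.00661)² = 0.000175;  (-1·δa/a)² = (-1×0.111)² = 0.0124
δQ/Q = √(0.0599) = 0.245

0.245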